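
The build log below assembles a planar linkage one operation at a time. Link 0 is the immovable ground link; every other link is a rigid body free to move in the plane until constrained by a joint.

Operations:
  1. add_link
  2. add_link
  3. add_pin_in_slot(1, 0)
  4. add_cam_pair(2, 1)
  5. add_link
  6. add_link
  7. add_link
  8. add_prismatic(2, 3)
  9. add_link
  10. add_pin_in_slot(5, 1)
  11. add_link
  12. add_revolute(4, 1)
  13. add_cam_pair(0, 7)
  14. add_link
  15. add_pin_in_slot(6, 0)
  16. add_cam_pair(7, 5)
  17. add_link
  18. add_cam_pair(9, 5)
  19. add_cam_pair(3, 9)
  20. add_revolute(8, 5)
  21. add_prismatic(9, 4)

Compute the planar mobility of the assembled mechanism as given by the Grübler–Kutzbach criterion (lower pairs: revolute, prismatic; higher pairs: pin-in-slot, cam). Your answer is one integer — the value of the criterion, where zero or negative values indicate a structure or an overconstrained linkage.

M = 11

L=1 J1=0 J2=0
add link → L=2 J1=0 J2=0
add link → L=3 J1=0 J2=0
PS@1,0 dof=2 J2 → L=3 J1=0 J2=1
C@2,1 dof=2 J2 → L=3 J1=0 J2=2
add link → L=4 J1=0 J2=2
add link → L=5 J1=0 J2=2
add link → L=6 J1=0 J2=2
P@2,3 dof=1 J1 → L=6 J1=1 J2=2
add link → L=7 J1=1 J2=2
PS@5,1 dof=2 J2 → L=7 J1=1 J2=3
add link → L=8 J1=1 J2=3
R@4,1 dof=1 J1 → L=8 J1=2 J2=3
C@0,7 dof=2 J2 → L=8 J1=2 J2=4
add link → L=9 J1=2 J2=4
PS@6,0 dof=2 J2 → L=9 J1=2 J2=5
C@7,5 dof=2 J2 → L=9 J1=2 J2=6
add link → L=10 J1=2 J2=6
C@9,5 dof=2 J2 → L=10 J1=2 J2=7
C@3,9 dof=2 J2 → L=10 J1=2 J2=8
R@8,5 dof=1 J1 → L=10 J1=3 J2=8
P@9,4 dof=1 J1 → L=10 J1=4 J2=8
M=3(L−1)−2J1−J2=3·9−2·4−8=11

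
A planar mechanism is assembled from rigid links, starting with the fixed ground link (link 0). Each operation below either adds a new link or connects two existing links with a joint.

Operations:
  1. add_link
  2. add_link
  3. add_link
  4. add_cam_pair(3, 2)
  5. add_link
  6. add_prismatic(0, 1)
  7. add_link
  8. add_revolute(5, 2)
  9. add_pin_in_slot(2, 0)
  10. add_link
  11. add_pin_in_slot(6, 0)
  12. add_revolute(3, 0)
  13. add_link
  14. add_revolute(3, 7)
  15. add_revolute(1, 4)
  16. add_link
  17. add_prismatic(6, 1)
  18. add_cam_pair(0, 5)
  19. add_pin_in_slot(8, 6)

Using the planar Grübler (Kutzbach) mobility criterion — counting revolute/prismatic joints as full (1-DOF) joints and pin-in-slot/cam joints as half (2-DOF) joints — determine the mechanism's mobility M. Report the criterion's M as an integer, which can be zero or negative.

M = 7

[1;0;0] (link 0 is ground)
L+ [2;0;0]
L+ [3;0;0]
L+ [4;0;0]
C(3,2)∈J2 [4;0;1]
L+ [5;0;1]
P(0,1)∈J1 [5;1;1]
L+ [6;1;1]
R(5,2)∈J1 [6;2;1]
PS(2,0)∈J2 [6;2;2]
L+ [7;2;2]
PS(6,0)∈J2 [7;2;3]
R(3,0)∈J1 [7;3;3]
L+ [8;3;3]
R(3,7)∈J1 [8;4;3]
R(1,4)∈J1 [8;5;3]
L+ [9;5;3]
P(6,1)∈J1 [9;6;3]
C(0,5)∈J2 [9;6;4]
PS(8,6)∈J2 [9;6;5]
mobility = 24 − 12 − 5 = 7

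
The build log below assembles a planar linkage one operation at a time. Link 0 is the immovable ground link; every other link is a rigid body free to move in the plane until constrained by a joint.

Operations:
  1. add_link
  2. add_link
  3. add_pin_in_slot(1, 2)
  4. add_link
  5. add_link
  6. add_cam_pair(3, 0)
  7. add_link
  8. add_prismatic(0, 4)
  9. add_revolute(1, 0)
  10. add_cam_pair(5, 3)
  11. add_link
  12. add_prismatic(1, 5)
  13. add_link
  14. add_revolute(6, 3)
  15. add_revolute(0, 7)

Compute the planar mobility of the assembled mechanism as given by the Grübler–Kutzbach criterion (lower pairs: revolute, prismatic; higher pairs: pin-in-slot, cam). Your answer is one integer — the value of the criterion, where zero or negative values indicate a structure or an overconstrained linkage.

L=1 J1=0 J2=0
add link → L=2 J1=0 J2=0
add link → L=3 J1=0 J2=0
PS@1,2 dof=2 J2 → L=3 J1=0 J2=1
add link → L=4 J1=0 J2=1
add link → L=5 J1=0 J2=1
C@3,0 dof=2 J2 → L=5 J1=0 J2=2
add link → L=6 J1=0 J2=2
P@0,4 dof=1 J1 → L=6 J1=1 J2=2
R@1,0 dof=1 J1 → L=6 J1=2 J2=2
C@5,3 dof=2 J2 → L=6 J1=2 J2=3
add link → L=7 J1=2 J2=3
P@1,5 dof=1 J1 → L=7 J1=3 J2=3
add link → L=8 J1=3 J2=3
R@6,3 dof=1 J1 → L=8 J1=4 J2=3
R@0,7 dof=1 J1 → L=8 J1=5 J2=3
M=3(L−1)−2J1−J2=3·7−2·5−3=8

M = 8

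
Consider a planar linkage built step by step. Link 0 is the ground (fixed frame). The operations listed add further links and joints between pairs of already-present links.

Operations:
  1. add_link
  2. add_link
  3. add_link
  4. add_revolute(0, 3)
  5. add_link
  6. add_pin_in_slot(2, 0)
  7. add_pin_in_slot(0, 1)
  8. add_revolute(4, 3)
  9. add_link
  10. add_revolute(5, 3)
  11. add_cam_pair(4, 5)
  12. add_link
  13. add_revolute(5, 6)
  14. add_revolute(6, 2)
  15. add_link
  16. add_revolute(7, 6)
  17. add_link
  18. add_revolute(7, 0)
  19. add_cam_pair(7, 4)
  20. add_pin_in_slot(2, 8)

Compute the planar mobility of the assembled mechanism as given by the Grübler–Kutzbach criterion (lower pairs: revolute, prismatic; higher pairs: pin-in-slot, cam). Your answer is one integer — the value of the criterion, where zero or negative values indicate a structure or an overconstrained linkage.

link 0 = ground. State L|J1|J2 = 1|0|0
+link1  2|0|0
+link2  3|0|0
+link3  4|0|0
R(0,3) f=1→J1  4|1|0
+link4  5|1|0
PS(2,0) f=2→J2  5|1|1
PS(0,1) f=2→J2  5|1|2
R(4,3) f=1→J1  5|2|2
+link5  6|2|2
R(5,3) f=1→J1  6|3|2
C(4,5) f=2→J2  6|3|3
+link6  7|3|3
R(5,6) f=1→J1  7|4|3
R(6,2) f=1→J1  7|5|3
+link7  8|5|3
R(7,6) f=1→J1  8|6|3
+link8  9|6|3
R(7,0) f=1→J1  9|7|3
C(7,4) f=2→J2  9|7|4
PS(2,8) f=2→J2  9|7|5
M = 3(9−1)−2·7−5 = 24−14−5 = 5

M = 5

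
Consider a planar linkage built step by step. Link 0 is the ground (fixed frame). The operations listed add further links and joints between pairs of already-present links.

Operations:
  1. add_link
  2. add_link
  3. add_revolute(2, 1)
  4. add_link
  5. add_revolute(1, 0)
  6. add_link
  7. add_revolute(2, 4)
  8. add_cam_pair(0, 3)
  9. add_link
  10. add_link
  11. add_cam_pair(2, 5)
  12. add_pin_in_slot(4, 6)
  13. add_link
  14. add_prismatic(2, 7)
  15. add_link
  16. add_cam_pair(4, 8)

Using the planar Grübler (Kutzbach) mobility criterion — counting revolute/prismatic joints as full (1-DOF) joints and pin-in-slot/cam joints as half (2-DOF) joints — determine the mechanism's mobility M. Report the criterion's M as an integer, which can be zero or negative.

M = 12

L=1 J1=0 J2=0
add link → L=2 J1=0 J2=0
add link → L=3 J1=0 J2=0
R@2,1 dof=1 J1 → L=3 J1=1 J2=0
add link → L=4 J1=1 J2=0
R@1,0 dof=1 J1 → L=4 J1=2 J2=0
add link → L=5 J1=2 J2=0
R@2,4 dof=1 J1 → L=5 J1=3 J2=0
C@0,3 dof=2 J2 → L=5 J1=3 J2=1
add link → L=6 J1=3 J2=1
add link → L=7 J1=3 J2=1
C@2,5 dof=2 J2 → L=7 J1=3 J2=2
PS@4,6 dof=2 J2 → L=7 J1=3 J2=3
add link → L=8 J1=3 J2=3
P@2,7 dof=1 J1 → L=8 J1=4 J2=3
add link → L=9 J1=4 J2=3
C@4,8 dof=2 J2 → L=9 J1=4 J2=4
M=3(L−1)−2J1−J2=3·8−2·4−4=12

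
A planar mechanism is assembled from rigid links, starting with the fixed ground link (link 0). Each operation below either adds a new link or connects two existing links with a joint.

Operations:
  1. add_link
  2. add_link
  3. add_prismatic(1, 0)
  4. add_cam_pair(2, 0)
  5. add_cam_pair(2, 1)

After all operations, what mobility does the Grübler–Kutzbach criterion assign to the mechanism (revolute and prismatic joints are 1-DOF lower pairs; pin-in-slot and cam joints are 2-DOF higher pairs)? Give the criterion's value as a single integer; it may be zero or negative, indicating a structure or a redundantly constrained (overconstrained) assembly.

L=1 J1=0 J2=0
add link → L=2 J1=0 J2=0
add link → L=3 J1=0 J2=0
P@1,0 dof=1 J1 → L=3 J1=1 J2=0
C@2,0 dof=2 J2 → L=3 J1=1 J2=1
C@2,1 dof=2 J2 → L=3 J1=1 J2=2
M=3(L−1)−2J1−J2=3·2−2·1−2=2

M = 2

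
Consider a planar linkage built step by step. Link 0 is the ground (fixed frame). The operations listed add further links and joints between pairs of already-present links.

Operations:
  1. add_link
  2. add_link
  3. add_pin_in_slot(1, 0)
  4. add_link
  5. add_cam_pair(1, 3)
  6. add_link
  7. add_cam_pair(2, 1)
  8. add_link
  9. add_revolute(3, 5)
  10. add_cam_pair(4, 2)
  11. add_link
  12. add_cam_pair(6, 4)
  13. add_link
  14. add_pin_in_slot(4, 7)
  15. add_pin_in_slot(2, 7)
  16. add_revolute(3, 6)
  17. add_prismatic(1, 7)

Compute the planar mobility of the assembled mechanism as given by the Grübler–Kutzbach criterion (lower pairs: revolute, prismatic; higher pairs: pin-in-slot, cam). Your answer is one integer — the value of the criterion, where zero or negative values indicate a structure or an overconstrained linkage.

[1;0;0] (link 0 is ground)
L+ [2;0;0]
L+ [3;0;0]
PS(1,0)∈J2 [3;0;1]
L+ [4;0;1]
C(1,3)∈J2 [4;0;2]
L+ [5;0;2]
C(2,1)∈J2 [5;0;3]
L+ [6;0;3]
R(3,5)∈J1 [6;1;3]
C(4,2)∈J2 [6;1;4]
L+ [7;1;4]
C(6,4)∈J2 [7;1;5]
L+ [8;1;5]
PS(4,7)∈J2 [8;1;6]
PS(2,7)∈J2 [8;1;7]
R(3,6)∈J1 [8;2;7]
P(1,7)∈J1 [8;3;7]
mobility = 21 − 6 − 7 = 8

M = 8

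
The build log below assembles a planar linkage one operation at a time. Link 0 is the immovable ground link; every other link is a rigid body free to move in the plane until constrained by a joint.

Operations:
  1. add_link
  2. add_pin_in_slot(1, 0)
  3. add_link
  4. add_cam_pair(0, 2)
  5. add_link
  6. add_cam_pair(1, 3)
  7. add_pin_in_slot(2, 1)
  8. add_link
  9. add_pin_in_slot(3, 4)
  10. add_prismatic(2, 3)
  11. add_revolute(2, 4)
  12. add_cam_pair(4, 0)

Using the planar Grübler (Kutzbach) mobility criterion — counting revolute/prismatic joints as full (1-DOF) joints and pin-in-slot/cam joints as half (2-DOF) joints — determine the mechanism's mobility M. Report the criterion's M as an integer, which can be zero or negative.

[1;0;0] (link 0 is ground)
L+ [2;0;0]
PS(1,0)∈J2 [2;0;1]
L+ [3;0;1]
C(0,2)∈J2 [3;0;2]
L+ [4;0;2]
C(1,3)∈J2 [4;0;3]
PS(2,1)∈J2 [4;0;4]
L+ [5;0;4]
PS(3,4)∈J2 [5;0;5]
P(2,3)∈J1 [5;1;5]
R(2,4)∈J1 [5;2;5]
C(4,0)∈J2 [5;2;6]
mobility = 12 − 4 − 6 = 2

M = 2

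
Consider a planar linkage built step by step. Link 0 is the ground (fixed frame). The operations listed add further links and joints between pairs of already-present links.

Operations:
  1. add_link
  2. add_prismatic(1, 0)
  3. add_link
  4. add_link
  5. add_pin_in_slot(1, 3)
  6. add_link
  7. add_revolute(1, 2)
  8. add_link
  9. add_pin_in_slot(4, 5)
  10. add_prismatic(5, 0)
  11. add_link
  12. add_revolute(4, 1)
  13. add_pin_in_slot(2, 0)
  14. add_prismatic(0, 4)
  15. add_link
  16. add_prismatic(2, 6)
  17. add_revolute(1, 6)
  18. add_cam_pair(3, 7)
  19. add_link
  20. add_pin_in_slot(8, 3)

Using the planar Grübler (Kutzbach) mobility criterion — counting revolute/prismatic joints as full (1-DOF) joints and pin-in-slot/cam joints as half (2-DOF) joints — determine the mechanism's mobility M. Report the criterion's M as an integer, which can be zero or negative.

ground; <1,0,0>
#1 <2,0,0>
P:1↔0 J1 <2,1,0>
#2 <3,1,0>
#3 <4,1,0>
PS:1↔3 J2 <4,1,1>
#4 <5,1,1>
R:1↔2 J1 <5,2,1>
#5 <6,2,1>
PS:4↔5 J2 <6,2,2>
P:5↔0 J1 <6,3,2>
#6 <7,3,2>
R:4↔1 J1 <7,4,2>
PS:2↔0 J2 <7,4,3>
P:0↔4 J1 <7,5,3>
#7 <8,5,3>
P:2↔6 J1 <8,6,3>
R:1↔6 J1 <8,7,3>
C:3↔7 J2 <8,7,4>
#8 <9,7,4>
PS:8↔3 J2 <9,7,5>
3×8 − 2×7 − 1×5 = 5

M = 5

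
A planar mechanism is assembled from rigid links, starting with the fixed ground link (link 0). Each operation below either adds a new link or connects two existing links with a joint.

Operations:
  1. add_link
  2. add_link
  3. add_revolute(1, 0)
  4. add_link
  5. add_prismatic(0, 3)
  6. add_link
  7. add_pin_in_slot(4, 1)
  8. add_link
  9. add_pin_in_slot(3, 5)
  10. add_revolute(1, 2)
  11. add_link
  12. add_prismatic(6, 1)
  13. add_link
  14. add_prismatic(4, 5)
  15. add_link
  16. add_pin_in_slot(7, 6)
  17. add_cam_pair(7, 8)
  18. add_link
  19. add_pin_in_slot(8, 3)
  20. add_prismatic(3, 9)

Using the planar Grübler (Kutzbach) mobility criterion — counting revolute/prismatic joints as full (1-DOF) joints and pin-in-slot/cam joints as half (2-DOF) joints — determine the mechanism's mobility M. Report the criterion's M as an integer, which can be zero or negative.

(L,J1,J2)=(1,0,0); link0 fixed
link1: (2,0,0)
link2: (3,0,0)
R 1-0 [J1]: (3,1,0)
link3: (4,1,0)
P 0-3 [J1]: (4,2,0)
link4: (5,2,0)
PS 4-1 [J2]: (5,2,1)
link5: (6,2,1)
PS 3-5 [J2]: (6,2,2)
R 1-2 [J1]: (6,3,2)
link6: (7,3,2)
P 6-1 [J1]: (7,4,2)
link7: (8,4,2)
P 4-5 [J1]: (8,5,2)
link8: (9,5,2)
PS 7-6 [J2]: (9,5,3)
C 7-8 [J2]: (9,5,4)
link9: (10,5,4)
PS 8-3 [J2]: (10,5,5)
P 3-9 [J1]: (10,6,5)
Grübler: 3·9 − 2·6 − 5 = 10

M = 10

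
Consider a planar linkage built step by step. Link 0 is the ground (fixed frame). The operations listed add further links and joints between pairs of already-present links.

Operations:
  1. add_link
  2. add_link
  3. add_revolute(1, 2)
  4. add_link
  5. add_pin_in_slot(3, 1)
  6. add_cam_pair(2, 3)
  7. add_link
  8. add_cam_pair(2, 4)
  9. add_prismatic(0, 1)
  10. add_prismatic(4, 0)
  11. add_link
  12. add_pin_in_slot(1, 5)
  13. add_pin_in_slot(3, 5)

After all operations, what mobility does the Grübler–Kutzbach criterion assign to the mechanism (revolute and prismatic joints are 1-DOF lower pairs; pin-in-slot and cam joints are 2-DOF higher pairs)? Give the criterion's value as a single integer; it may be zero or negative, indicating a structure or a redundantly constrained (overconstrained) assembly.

(L,J1,J2)=(1,0,0); link0 fixed
link1: (2,0,0)
link2: (3,0,0)
R 1-2 [J1]: (3,1,0)
link3: (4,1,0)
PS 3-1 [J2]: (4,1,1)
C 2-3 [J2]: (4,1,2)
link4: (5,1,2)
C 2-4 [J2]: (5,1,3)
P 0-1 [J1]: (5,2,3)
P 4-0 [J1]: (5,3,3)
link5: (6,3,3)
PS 1-5 [J2]: (6,3,4)
PS 3-5 [J2]: (6,3,5)
Grübler: 3·5 − 2·3 − 5 = 4

M = 4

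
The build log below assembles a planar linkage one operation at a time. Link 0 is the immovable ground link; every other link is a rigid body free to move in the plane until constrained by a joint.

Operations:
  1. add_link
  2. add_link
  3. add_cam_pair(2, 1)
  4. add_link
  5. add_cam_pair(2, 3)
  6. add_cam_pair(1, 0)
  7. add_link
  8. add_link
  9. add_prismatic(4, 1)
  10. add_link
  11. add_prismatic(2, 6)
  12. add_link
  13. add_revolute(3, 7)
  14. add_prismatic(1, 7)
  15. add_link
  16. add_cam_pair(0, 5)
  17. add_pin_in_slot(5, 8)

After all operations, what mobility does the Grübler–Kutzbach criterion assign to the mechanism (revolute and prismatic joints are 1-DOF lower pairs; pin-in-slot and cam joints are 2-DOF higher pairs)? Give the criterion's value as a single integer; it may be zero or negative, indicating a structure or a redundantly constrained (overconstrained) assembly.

M = 11

link 0 = ground. State L|J1|J2 = 1|0|0
+link1  2|0|0
+link2  3|0|0
C(2,1) f=2→J2  3|0|1
+link3  4|0|1
C(2,3) f=2→J2  4|0|2
C(1,0) f=2→J2  4|0|3
+link4  5|0|3
+link5  6|0|3
P(4,1) f=1→J1  6|1|3
+link6  7|1|3
P(2,6) f=1→J1  7|2|3
+link7  8|2|3
R(3,7) f=1→J1  8|3|3
P(1,7) f=1→J1  8|4|3
+link8  9|4|3
C(0,5) f=2→J2  9|4|4
PS(5,8) f=2→J2  9|4|5
M = 3(9−1)−2·4−5 = 24−8−5 = 11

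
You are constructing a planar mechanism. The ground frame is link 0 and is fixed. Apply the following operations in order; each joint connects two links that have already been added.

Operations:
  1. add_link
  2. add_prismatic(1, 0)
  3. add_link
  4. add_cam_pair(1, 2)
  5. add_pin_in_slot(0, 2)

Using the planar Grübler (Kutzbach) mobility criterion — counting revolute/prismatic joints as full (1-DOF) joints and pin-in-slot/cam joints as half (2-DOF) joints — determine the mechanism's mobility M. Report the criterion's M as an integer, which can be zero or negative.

L=1 J1=0 J2=0
add link → L=2 J1=0 J2=0
P@1,0 dof=1 J1 → L=2 J1=1 J2=0
add link → L=3 J1=1 J2=0
C@1,2 dof=2 J2 → L=3 J1=1 J2=1
PS@0,2 dof=2 J2 → L=3 J1=1 J2=2
M=3(L−1)−2J1−J2=3·2−2·1−2=2

M = 2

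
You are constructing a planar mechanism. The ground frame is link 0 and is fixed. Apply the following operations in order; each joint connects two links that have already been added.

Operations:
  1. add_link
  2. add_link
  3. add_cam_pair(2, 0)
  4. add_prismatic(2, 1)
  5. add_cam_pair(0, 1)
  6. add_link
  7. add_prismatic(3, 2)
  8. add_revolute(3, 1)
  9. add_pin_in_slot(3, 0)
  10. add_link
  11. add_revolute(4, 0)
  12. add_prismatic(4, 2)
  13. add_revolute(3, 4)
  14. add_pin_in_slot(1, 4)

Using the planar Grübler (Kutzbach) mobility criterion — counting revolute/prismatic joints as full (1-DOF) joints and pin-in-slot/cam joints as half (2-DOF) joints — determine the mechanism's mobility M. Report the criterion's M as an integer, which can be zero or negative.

M = -4

link 0 = ground. State L|J1|J2 = 1|0|0
+link1  2|0|0
+link2  3|0|0
C(2,0) f=2→J2  3|0|1
P(2,1) f=1→J1  3|1|1
C(0,1) f=2→J2  3|1|2
+link3  4|1|2
P(3,2) f=1→J1  4|2|2
R(3,1) f=1→J1  4|3|2
PS(3,0) f=2→J2  4|3|3
+link4  5|3|3
R(4,0) f=1→J1  5|4|3
P(4,2) f=1→J1  5|5|3
R(3,4) f=1→J1  5|6|3
PS(1,4) f=2→J2  5|6|4
M = 3(5−1)−2·6−4 = 12−12−4 = -4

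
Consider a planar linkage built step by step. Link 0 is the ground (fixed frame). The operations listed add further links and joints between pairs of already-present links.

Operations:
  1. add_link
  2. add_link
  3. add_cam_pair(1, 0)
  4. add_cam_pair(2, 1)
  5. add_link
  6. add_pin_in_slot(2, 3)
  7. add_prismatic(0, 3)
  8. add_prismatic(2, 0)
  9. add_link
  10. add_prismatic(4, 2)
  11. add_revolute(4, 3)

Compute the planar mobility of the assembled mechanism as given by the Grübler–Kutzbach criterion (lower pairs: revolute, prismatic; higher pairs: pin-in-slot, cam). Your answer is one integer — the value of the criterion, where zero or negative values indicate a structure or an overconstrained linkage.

(L,J1,J2)=(1,0,0); link0 fixed
link1: (2,0,0)
link2: (3,0,0)
C 1-0 [J2]: (3,0,1)
C 2-1 [J2]: (3,0,2)
link3: (4,0,2)
PS 2-3 [J2]: (4,0,3)
P 0-3 [J1]: (4,1,3)
P 2-0 [J1]: (4,2,3)
link4: (5,2,3)
P 4-2 [J1]: (5,3,3)
R 4-3 [J1]: (5,4,3)
Grübler: 3·4 − 2·4 − 3 = 1

M = 1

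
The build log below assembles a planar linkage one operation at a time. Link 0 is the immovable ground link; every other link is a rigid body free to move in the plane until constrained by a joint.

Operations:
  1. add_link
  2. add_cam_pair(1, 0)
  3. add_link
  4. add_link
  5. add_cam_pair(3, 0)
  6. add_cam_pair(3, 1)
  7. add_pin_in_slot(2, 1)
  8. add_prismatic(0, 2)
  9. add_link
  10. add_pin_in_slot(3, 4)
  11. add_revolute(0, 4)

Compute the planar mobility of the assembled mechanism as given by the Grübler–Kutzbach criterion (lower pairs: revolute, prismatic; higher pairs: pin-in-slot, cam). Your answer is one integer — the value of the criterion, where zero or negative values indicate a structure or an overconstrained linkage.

(L,J1,J2)=(1,0,0); link0 fixed
link1: (2,0,0)
C 1-0 [J2]: (2,0,1)
link2: (3,0,1)
link3: (4,0,1)
C 3-0 [J2]: (4,0,2)
C 3-1 [J2]: (4,0,3)
PS 2-1 [J2]: (4,0,4)
P 0-2 [J1]: (4,1,4)
link4: (5,1,4)
PS 3-4 [J2]: (5,1,5)
R 0-4 [J1]: (5,2,5)
Grübler: 3·4 − 2·2 − 5 = 3

M = 3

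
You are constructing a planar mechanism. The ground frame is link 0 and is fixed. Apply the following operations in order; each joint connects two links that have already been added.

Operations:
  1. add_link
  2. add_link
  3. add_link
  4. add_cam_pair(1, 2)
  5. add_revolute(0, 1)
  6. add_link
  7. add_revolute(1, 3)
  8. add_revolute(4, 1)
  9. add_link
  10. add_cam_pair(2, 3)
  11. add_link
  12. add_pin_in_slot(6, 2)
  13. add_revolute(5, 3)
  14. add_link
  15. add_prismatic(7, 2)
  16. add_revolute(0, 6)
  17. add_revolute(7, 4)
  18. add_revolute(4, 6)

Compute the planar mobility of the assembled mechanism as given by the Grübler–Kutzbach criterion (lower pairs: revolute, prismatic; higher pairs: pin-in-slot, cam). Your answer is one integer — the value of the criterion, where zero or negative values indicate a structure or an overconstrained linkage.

link 0 = ground. State L|J1|J2 = 1|0|0
+link1  2|0|0
+link2  3|0|0
+link3  4|0|0
C(1,2) f=2→J2  4|0|1
R(0,1) f=1→J1  4|1|1
+link4  5|1|1
R(1,3) f=1→J1  5|2|1
R(4,1) f=1→J1  5|3|1
+link5  6|3|1
C(2,3) f=2→J2  6|3|2
+link6  7|3|2
PS(6,2) f=2→J2  7|3|3
R(5,3) f=1→J1  7|4|3
+link7  8|4|3
P(7,2) f=1→J1  8|5|3
R(0,6) f=1→J1  8|6|3
R(7,4) f=1→J1  8|7|3
R(4,6) f=1→J1  8|8|3
M = 3(8−1)−2·8−3 = 21−16−3 = 2

M = 2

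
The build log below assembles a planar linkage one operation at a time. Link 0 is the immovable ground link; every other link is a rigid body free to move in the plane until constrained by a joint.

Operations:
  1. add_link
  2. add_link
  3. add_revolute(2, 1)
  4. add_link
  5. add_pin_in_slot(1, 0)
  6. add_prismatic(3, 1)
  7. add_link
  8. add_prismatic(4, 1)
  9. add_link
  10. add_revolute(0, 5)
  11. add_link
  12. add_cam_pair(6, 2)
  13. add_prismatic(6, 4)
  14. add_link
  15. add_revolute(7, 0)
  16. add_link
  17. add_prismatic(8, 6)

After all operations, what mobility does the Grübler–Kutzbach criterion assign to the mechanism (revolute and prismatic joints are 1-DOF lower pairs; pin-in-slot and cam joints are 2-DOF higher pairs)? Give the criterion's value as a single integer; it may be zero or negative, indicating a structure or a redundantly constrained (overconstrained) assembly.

ground; <1,0,0>
#1 <2,0,0>
#2 <3,0,0>
R:2↔1 J1 <3,1,0>
#3 <4,1,0>
PS:1↔0 J2 <4,1,1>
P:3↔1 J1 <4,2,1>
#4 <5,2,1>
P:4↔1 J1 <5,3,1>
#5 <6,3,1>
R:0↔5 J1 <6,4,1>
#6 <7,4,1>
C:6↔2 J2 <7,4,2>
P:6↔4 J1 <7,5,2>
#7 <8,5,2>
R:7↔0 J1 <8,6,2>
#8 <9,6,2>
P:8↔6 J1 <9,7,2>
3×8 − 2×7 − 1×2 = 8

M = 8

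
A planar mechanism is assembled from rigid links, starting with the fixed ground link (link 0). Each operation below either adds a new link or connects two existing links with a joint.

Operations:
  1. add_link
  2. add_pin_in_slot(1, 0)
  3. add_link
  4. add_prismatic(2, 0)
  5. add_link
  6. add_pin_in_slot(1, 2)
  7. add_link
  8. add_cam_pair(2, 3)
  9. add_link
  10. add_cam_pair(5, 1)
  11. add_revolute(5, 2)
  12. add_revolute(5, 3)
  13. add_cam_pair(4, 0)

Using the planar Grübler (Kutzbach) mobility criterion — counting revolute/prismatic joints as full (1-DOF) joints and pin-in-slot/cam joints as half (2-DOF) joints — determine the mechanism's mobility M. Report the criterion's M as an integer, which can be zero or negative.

M = 4

ground; <1,0,0>
#1 <2,0,0>
PS:1↔0 J2 <2,0,1>
#2 <3,0,1>
P:2↔0 J1 <3,1,1>
#3 <4,1,1>
PS:1↔2 J2 <4,1,2>
#4 <5,1,2>
C:2↔3 J2 <5,1,3>
#5 <6,1,3>
C:5↔1 J2 <6,1,4>
R:5↔2 J1 <6,2,4>
R:5↔3 J1 <6,3,4>
C:4↔0 J2 <6,3,5>
3×5 − 2×3 − 1×5 = 4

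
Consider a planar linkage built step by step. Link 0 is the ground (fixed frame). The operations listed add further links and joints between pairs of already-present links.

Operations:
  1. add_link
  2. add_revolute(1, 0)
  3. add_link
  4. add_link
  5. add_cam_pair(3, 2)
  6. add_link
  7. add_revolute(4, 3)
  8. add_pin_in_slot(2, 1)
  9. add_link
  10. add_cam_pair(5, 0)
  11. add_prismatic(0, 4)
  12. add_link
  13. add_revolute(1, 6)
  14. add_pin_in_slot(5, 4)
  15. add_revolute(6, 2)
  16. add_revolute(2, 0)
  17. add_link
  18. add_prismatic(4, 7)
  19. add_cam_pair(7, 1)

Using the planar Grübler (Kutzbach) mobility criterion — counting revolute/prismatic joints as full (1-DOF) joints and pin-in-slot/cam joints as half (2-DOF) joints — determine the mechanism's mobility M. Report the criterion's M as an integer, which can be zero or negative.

L=1 J1=0 J2=0
add link → L=2 J1=0 J2=0
R@1,0 dof=1 J1 → L=2 J1=1 J2=0
add link → L=3 J1=1 J2=0
add link → L=4 J1=1 J2=0
C@3,2 dof=2 J2 → L=4 J1=1 J2=1
add link → L=5 J1=1 J2=1
R@4,3 dof=1 J1 → L=5 J1=2 J2=1
PS@2,1 dof=2 J2 → L=5 J1=2 J2=2
add link → L=6 J1=2 J2=2
C@5,0 dof=2 J2 → L=6 J1=2 J2=3
P@0,4 dof=1 J1 → L=6 J1=3 J2=3
add link → L=7 J1=3 J2=3
R@1,6 dof=1 J1 → L=7 J1=4 J2=3
PS@5,4 dof=2 J2 → L=7 J1=4 J2=4
R@6,2 dof=1 J1 → L=7 J1=5 J2=4
R@2,0 dof=1 J1 → L=7 J1=6 J2=4
add link → L=8 J1=6 J2=4
P@4,7 dof=1 J1 → L=8 J1=7 J2=4
C@7,1 dof=2 J2 → L=8 J1=7 J2=5
M=3(L−1)−2J1−J2=3·7−2·7−5=2

M = 2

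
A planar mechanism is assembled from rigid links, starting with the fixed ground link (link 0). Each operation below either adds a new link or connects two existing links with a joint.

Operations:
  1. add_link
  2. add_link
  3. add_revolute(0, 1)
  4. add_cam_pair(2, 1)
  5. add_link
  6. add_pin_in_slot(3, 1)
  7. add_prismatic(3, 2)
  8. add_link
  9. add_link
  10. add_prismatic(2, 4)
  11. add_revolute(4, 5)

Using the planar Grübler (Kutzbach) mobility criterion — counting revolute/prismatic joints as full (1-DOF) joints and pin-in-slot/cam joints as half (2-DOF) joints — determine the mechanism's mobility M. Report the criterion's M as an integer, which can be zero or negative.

(L,J1,J2)=(1,0,0); link0 fixed
link1: (2,0,0)
link2: (3,0,0)
R 0-1 [J1]: (3,1,0)
C 2-1 [J2]: (3,1,1)
link3: (4,1,1)
PS 3-1 [J2]: (4,1,2)
P 3-2 [J1]: (4,2,2)
link4: (5,2,2)
link5: (6,2,2)
P 2-4 [J1]: (6,3,2)
R 4-5 [J1]: (6,4,2)
Grübler: 3·5 − 2·4 − 2 = 5

M = 5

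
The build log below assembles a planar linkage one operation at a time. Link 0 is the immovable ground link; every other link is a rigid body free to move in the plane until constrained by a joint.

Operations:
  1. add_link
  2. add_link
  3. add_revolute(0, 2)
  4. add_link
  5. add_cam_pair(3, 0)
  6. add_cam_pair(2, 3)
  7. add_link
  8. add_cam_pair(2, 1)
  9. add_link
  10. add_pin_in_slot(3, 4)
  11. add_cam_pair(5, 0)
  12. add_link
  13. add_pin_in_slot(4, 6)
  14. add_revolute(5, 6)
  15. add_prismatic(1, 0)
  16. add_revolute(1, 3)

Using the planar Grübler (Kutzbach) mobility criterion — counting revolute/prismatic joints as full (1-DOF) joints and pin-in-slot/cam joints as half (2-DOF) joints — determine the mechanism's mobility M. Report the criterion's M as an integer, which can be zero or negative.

[1;0;0] (link 0 is ground)
L+ [2;0;0]
L+ [3;0;0]
R(0,2)∈J1 [3;1;0]
L+ [4;1;0]
C(3,0)∈J2 [4;1;1]
C(2,3)∈J2 [4;1;2]
L+ [5;1;2]
C(2,1)∈J2 [5;1;3]
L+ [6;1;3]
PS(3,4)∈J2 [6;1;4]
C(5,0)∈J2 [6;1;5]
L+ [7;1;5]
PS(4,6)∈J2 [7;1;6]
R(5,6)∈J1 [7;2;6]
P(1,0)∈J1 [7;3;6]
R(1,3)∈J1 [7;4;6]
mobility = 18 − 8 − 6 = 4

M = 4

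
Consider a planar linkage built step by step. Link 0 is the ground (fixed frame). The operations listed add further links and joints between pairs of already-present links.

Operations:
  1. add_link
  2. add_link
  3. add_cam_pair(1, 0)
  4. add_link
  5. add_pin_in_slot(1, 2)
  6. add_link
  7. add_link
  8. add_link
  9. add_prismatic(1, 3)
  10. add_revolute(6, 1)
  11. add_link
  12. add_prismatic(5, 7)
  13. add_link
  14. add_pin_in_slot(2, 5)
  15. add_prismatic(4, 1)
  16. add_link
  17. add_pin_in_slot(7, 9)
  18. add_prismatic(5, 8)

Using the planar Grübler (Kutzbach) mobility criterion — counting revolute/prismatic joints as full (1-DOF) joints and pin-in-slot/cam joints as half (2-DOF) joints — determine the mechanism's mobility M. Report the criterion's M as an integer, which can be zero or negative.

M = 13

ground; <1,0,0>
#1 <2,0,0>
#2 <3,0,0>
C:1↔0 J2 <3,0,1>
#3 <4,0,1>
PS:1↔2 J2 <4,0,2>
#4 <5,0,2>
#5 <6,0,2>
#6 <7,0,2>
P:1↔3 J1 <7,1,2>
R:6↔1 J1 <7,2,2>
#7 <8,2,2>
P:5↔7 J1 <8,3,2>
#8 <9,3,2>
PS:2↔5 J2 <9,3,3>
P:4↔1 J1 <9,4,3>
#9 <10,4,3>
PS:7↔9 J2 <10,4,4>
P:5↔8 J1 <10,5,4>
3×9 − 2×5 − 1×4 = 13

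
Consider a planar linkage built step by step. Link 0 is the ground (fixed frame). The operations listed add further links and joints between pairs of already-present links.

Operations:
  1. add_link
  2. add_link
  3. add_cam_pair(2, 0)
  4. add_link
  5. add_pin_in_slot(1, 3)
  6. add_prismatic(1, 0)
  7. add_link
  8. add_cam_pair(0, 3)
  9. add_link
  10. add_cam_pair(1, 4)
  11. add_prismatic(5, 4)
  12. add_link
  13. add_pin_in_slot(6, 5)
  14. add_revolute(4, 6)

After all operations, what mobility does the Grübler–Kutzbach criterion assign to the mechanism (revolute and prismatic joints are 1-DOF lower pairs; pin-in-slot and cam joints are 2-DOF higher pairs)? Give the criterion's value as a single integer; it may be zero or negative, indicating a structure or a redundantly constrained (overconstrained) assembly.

M = 7

ground; <1,0,0>
#1 <2,0,0>
#2 <3,0,0>
C:2↔0 J2 <3,0,1>
#3 <4,0,1>
PS:1↔3 J2 <4,0,2>
P:1↔0 J1 <4,1,2>
#4 <5,1,2>
C:0↔3 J2 <5,1,3>
#5 <6,1,3>
C:1↔4 J2 <6,1,4>
P:5↔4 J1 <6,2,4>
#6 <7,2,4>
PS:6↔5 J2 <7,2,5>
R:4↔6 J1 <7,3,5>
3×6 − 2×3 − 1×5 = 7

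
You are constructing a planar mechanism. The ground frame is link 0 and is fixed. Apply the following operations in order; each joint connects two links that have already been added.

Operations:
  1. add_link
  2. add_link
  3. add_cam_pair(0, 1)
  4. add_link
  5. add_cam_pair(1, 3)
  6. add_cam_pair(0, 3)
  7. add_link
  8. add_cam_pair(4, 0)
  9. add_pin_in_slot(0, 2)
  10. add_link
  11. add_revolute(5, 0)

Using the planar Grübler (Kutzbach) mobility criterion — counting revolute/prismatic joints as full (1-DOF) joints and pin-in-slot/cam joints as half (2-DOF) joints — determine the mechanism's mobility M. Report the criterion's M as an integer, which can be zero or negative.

ground; <1,0,0>
#1 <2,0,0>
#2 <3,0,0>
C:0↔1 J2 <3,0,1>
#3 <4,0,1>
C:1↔3 J2 <4,0,2>
C:0↔3 J2 <4,0,3>
#4 <5,0,3>
C:4↔0 J2 <5,0,4>
PS:0↔2 J2 <5,0,5>
#5 <6,0,5>
R:5↔0 J1 <6,1,5>
3×5 − 2×1 − 1×5 = 8

M = 8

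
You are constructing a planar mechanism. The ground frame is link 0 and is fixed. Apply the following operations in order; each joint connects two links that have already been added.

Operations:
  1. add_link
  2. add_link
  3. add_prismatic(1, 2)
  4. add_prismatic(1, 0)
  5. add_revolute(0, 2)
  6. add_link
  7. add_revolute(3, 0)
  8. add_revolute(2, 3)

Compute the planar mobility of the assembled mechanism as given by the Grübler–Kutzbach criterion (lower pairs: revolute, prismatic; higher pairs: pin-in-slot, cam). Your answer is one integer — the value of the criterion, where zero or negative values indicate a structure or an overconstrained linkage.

M = -1

link 0 = ground. State L|J1|J2 = 1|0|0
+link1  2|0|0
+link2  3|0|0
P(1,2) f=1→J1  3|1|0
P(1,0) f=1→J1  3|2|0
R(0,2) f=1→J1  3|3|0
+link3  4|3|0
R(3,0) f=1→J1  4|4|0
R(2,3) f=1→J1  4|5|0
M = 3(4−1)−2·5−0 = 9−10−0 = -1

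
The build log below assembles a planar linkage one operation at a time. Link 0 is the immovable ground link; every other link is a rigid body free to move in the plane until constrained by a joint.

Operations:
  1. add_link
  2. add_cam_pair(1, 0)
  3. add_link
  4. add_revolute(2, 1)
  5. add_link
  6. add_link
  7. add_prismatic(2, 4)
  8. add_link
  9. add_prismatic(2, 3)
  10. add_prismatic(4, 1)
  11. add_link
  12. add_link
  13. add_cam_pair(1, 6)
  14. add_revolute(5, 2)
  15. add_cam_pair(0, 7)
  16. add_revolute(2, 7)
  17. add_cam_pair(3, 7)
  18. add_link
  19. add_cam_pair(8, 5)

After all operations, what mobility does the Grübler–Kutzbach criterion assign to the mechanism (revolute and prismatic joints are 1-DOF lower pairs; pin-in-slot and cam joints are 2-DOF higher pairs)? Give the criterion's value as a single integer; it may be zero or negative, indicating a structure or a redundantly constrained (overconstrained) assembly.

M = 7

link 0 = ground. State L|J1|J2 = 1|0|0
+link1  2|0|0
C(1,0) f=2→J2  2|0|1
+link2  3|0|1
R(2,1) f=1→J1  3|1|1
+link3  4|1|1
+link4  5|1|1
P(2,4) f=1→J1  5|2|1
+link5  6|2|1
P(2,3) f=1→J1  6|3|1
P(4,1) f=1→J1  6|4|1
+link6  7|4|1
+link7  8|4|1
C(1,6) f=2→J2  8|4|2
R(5,2) f=1→J1  8|5|2
C(0,7) f=2→J2  8|5|3
R(2,7) f=1→J1  8|6|3
C(3,7) f=2→J2  8|6|4
+link8  9|6|4
C(8,5) f=2→J2  9|6|5
M = 3(9−1)−2·6−5 = 24−12−5 = 7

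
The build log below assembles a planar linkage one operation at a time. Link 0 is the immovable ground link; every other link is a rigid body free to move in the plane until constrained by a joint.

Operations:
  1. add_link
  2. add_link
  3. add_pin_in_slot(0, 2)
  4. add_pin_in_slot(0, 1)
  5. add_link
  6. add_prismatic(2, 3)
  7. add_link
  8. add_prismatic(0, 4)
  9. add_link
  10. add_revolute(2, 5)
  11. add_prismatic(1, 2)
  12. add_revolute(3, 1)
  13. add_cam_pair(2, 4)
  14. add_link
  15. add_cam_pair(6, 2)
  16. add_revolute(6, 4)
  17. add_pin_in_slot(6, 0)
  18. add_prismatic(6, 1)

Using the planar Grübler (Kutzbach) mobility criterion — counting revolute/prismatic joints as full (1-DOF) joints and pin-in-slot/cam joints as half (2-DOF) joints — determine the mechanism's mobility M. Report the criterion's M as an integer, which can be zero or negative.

[1;0;0] (link 0 is ground)
L+ [2;0;0]
L+ [3;0;0]
PS(0,2)∈J2 [3;0;1]
PS(0,1)∈J2 [3;0;2]
L+ [4;0;2]
P(2,3)∈J1 [4;1;2]
L+ [5;1;2]
P(0,4)∈J1 [5;2;2]
L+ [6;2;2]
R(2,5)∈J1 [6;3;2]
P(1,2)∈J1 [6;4;2]
R(3,1)∈J1 [6;5;2]
C(2,4)∈J2 [6;5;3]
L+ [7;5;3]
C(6,2)∈J2 [7;5;4]
R(6,4)∈J1 [7;6;4]
PS(6,0)∈J2 [7;6;5]
P(6,1)∈J1 [7;7;5]
mobility = 18 − 14 − 5 = -1

M = -1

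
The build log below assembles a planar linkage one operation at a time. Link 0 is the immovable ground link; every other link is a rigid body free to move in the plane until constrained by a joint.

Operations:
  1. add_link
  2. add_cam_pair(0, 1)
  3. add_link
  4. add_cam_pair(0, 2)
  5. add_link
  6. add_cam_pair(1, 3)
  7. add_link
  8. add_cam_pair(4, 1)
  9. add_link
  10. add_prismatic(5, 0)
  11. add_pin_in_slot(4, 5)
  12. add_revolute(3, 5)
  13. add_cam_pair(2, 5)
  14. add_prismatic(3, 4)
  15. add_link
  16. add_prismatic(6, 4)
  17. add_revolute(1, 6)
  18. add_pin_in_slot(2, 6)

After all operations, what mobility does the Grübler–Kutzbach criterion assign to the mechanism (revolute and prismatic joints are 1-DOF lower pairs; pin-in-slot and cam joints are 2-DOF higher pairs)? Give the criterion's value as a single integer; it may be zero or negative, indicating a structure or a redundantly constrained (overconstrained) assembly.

M = 1

[1;0;0] (link 0 is ground)
L+ [2;0;0]
C(0,1)∈J2 [2;0;1]
L+ [3;0;1]
C(0,2)∈J2 [3;0;2]
L+ [4;0;2]
C(1,3)∈J2 [4;0;3]
L+ [5;0;3]
C(4,1)∈J2 [5;0;4]
L+ [6;0;4]
P(5,0)∈J1 [6;1;4]
PS(4,5)∈J2 [6;1;5]
R(3,5)∈J1 [6;2;5]
C(2,5)∈J2 [6;2;6]
P(3,4)∈J1 [6;3;6]
L+ [7;3;6]
P(6,4)∈J1 [7;4;6]
R(1,6)∈J1 [7;5;6]
PS(2,6)∈J2 [7;5;7]
mobility = 18 − 10 − 7 = 1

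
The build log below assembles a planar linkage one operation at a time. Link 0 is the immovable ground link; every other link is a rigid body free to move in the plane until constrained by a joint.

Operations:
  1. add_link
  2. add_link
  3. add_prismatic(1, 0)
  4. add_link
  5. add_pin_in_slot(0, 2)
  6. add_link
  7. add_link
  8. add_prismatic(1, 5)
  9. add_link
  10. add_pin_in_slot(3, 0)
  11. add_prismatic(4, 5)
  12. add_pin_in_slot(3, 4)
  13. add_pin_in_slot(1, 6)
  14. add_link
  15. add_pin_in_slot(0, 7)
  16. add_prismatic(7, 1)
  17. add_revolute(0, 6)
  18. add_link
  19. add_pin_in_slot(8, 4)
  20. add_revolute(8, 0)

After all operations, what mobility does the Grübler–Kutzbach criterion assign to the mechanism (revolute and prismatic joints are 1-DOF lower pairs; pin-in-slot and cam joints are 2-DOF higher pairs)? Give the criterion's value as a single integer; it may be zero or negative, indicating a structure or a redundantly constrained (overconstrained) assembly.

M = 6

[1;0;0] (link 0 is ground)
L+ [2;0;0]
L+ [3;0;0]
P(1,0)∈J1 [3;1;0]
L+ [4;1;0]
PS(0,2)∈J2 [4;1;1]
L+ [5;1;1]
L+ [6;1;1]
P(1,5)∈J1 [6;2;1]
L+ [7;2;1]
PS(3,0)∈J2 [7;2;2]
P(4,5)∈J1 [7;3;2]
PS(3,4)∈J2 [7;3;3]
PS(1,6)∈J2 [7;3;4]
L+ [8;3;4]
PS(0,7)∈J2 [8;3;5]
P(7,1)∈J1 [8;4;5]
R(0,6)∈J1 [8;5;5]
L+ [9;5;5]
PS(8,4)∈J2 [9;5;6]
R(8,0)∈J1 [9;6;6]
mobility = 24 − 12 − 6 = 6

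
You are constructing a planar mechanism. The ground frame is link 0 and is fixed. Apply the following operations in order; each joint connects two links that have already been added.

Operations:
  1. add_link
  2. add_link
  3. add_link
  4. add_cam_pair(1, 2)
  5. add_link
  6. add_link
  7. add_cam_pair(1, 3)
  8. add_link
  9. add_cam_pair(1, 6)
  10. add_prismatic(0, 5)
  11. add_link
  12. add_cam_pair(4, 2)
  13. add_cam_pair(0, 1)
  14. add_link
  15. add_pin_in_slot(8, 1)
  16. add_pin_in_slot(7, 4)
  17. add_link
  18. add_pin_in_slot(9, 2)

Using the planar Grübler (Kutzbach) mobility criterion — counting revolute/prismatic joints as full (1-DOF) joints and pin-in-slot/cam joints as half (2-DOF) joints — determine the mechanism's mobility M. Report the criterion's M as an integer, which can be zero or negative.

M = 17

L=1 J1=0 J2=0
add link → L=2 J1=0 J2=0
add link → L=3 J1=0 J2=0
add link → L=4 J1=0 J2=0
C@1,2 dof=2 J2 → L=4 J1=0 J2=1
add link → L=5 J1=0 J2=1
add link → L=6 J1=0 J2=1
C@1,3 dof=2 J2 → L=6 J1=0 J2=2
add link → L=7 J1=0 J2=2
C@1,6 dof=2 J2 → L=7 J1=0 J2=3
P@0,5 dof=1 J1 → L=7 J1=1 J2=3
add link → L=8 J1=1 J2=3
C@4,2 dof=2 J2 → L=8 J1=1 J2=4
C@0,1 dof=2 J2 → L=8 J1=1 J2=5
add link → L=9 J1=1 J2=5
PS@8,1 dof=2 J2 → L=9 J1=1 J2=6
PS@7,4 dof=2 J2 → L=9 J1=1 J2=7
add link → L=10 J1=1 J2=7
PS@9,2 dof=2 J2 → L=10 J1=1 J2=8
M=3(L−1)−2J1−J2=3·9−2·1−8=17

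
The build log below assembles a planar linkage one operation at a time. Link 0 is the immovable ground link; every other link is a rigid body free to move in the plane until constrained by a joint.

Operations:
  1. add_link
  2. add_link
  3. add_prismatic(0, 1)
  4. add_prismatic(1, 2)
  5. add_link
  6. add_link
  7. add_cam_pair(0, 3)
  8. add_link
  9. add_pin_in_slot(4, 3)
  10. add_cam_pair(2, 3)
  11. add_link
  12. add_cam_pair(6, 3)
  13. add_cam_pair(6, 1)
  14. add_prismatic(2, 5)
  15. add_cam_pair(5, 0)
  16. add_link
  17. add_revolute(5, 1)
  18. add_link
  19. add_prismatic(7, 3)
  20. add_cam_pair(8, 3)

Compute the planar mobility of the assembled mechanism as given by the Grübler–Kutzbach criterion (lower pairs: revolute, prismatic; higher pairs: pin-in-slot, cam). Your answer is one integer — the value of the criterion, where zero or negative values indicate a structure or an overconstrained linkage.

L=1 J1=0 J2=0
add link → L=2 J1=0 J2=0
add link → L=3 J1=0 J2=0
P@0,1 dof=1 J1 → L=3 J1=1 J2=0
P@1,2 dof=1 J1 → L=3 J1=2 J2=0
add link → L=4 J1=2 J2=0
add link → L=5 J1=2 J2=0
C@0,3 dof=2 J2 → L=5 J1=2 J2=1
add link → L=6 J1=2 J2=1
PS@4,3 dof=2 J2 → L=6 J1=2 J2=2
C@2,3 dof=2 J2 → L=6 J1=2 J2=3
add link → L=7 J1=2 J2=3
C@6,3 dof=2 J2 → L=7 J1=2 J2=4
C@6,1 dof=2 J2 → L=7 J1=2 J2=5
P@2,5 dof=1 J1 → L=7 J1=3 J2=5
C@5,0 dof=2 J2 → L=7 J1=3 J2=6
add link → L=8 J1=3 J2=6
R@5,1 dof=1 J1 → L=8 J1=4 J2=6
add link → L=9 J1=4 J2=6
P@7,3 dof=1 J1 → L=9 J1=5 J2=6
C@8,3 dof=2 J2 → L=9 J1=5 J2=7
M=3(L−1)−2J1−J2=3·8−2·5−7=7

M = 7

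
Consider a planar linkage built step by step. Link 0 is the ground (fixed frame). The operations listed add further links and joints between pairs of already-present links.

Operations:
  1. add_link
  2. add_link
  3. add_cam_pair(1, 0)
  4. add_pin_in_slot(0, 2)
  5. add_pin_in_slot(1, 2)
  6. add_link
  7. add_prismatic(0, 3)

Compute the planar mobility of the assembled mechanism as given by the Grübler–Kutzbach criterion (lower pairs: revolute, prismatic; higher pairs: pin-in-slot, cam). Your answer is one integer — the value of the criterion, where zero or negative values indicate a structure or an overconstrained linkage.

M = 4

ground; <1,0,0>
#1 <2,0,0>
#2 <3,0,0>
C:1↔0 J2 <3,0,1>
PS:0↔2 J2 <3,0,2>
PS:1↔2 J2 <3,0,3>
#3 <4,0,3>
P:0↔3 J1 <4,1,3>
3×3 − 2×1 − 1×3 = 4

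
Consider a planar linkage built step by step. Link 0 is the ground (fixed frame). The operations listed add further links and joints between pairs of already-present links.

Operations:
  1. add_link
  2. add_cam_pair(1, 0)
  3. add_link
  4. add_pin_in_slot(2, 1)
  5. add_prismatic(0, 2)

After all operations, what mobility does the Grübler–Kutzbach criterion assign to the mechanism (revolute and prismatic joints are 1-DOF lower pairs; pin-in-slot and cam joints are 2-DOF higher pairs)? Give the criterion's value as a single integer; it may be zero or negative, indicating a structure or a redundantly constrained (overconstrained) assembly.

M = 2

ground; <1,0,0>
#1 <2,0,0>
C:1↔0 J2 <2,0,1>
#2 <3,0,1>
PS:2↔1 J2 <3,0,2>
P:0↔2 J1 <3,1,2>
3×2 − 2×1 − 1×2 = 2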